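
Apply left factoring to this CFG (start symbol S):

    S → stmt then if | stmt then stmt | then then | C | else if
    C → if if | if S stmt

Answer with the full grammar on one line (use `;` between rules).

S has alternatives sharing prefix 'stmt then': factor to S → stmt then S' with S' → if | stmt.
C has alternatives sharing prefix 'if': factor to C → if C' with C' → if | S stmt.

S → then then | C | else if | stmt then S'; C → if C'; S' → if | stmt; C' → if | S stmt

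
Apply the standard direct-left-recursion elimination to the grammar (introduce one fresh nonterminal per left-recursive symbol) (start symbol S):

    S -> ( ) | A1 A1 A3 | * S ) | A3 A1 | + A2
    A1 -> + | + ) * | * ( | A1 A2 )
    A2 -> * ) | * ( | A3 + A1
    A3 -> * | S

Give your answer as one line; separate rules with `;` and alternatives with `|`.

S -> ( ) | A1 A1 A3 | * S ) | A3 A1 | + A2; A1 -> + A1' | + ) * A1' | * ( A1'; A2 -> * ) | * ( | A3 + A1; A3 -> * | S; A1' -> A2 ) A1' | ε

Directly left-recursive nonterminal: A1.
For A1: α = {A2 )}, β = {+, + ) *, * (}. Rewrite as A1 → β A1' and A1' → α A1' | ε.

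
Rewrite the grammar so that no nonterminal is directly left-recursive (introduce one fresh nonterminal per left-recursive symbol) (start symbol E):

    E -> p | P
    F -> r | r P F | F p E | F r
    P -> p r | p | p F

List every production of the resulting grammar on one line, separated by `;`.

E -> p | P; F -> r F' | r P F F'; P -> p r | p | p F; F' -> p E F' | r F' | ε

F is directly left-recursive.
For F: α = {p E, r}, β = {r, r P F}. Rewrite as F → β F' and F' → α F' | ε.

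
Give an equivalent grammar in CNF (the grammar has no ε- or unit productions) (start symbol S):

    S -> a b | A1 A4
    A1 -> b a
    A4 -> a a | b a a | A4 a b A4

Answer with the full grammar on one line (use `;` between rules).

S -> X1 X2 | A1 A4; A1 -> X2 X1; A4 -> X1 X1 | X2 Y1 | A4 Y2; X1 -> a; X2 -> b; Y1 -> X1 X1; Y2 -> X1 Y3; Y3 -> X2 A4

Introduce a nonterminal for each terminal appearing in a rule of length ≥ 2: X1 → a, X2 → b.
Binarize each right-hand side of length ≥ 3 by chaining fresh nonterminals (Y1, Y2, …): affected rules were A4 → X2 X1 X1; A4 → A4 X1 X2 A4.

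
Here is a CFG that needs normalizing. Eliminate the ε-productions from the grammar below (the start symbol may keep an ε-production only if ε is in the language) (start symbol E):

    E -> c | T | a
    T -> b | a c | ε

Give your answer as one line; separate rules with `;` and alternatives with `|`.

Nullable nonterminals: {E, T}.
ε ∈ L(G) since E is nullable, so keep E → ε.

E -> c | T | a | ε; T -> b | a c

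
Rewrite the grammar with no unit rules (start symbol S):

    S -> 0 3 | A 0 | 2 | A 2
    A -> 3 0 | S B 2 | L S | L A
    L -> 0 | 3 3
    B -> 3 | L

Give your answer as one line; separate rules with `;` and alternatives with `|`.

S -> 0 3 | A 0 | 2 | A 2; A -> 3 0 | S B 2 | L S | L A; L -> 0 | 3 3; B -> 0 | 3 3 | 3

Unit pairs: B ⇒* {L}.
For each unit pair (A, B), copy every non-unit production of B to A, then drop all unit productions.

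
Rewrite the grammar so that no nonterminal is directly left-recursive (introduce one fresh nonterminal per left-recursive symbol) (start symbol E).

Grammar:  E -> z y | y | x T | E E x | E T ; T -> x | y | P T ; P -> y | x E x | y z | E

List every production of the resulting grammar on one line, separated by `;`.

E -> z y E' | y E' | x T E'; T -> x | y | P T; P -> y | x E x | y z | E; E' -> E x E' | T E' | ε

Left recursion appears on E.
For E: α = {E x, T}, β = {z y, y, x T}. Rewrite as E → β E' and E' → α E' | ε.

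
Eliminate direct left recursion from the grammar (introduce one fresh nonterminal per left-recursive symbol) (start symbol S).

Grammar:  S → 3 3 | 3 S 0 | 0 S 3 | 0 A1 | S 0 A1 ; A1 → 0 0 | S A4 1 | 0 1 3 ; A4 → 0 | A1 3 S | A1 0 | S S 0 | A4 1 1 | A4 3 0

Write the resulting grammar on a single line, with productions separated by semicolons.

S, A4 are directly left-recursive.
For S: α = {0 A1}, β = {3 3, 3 S 0, 0 S 3, 0 A1}. Rewrite as S → β S' and S' → α S' | ε.
For A4: α = {1 1, 3 0}, β = {0, A1 3 S, A1 0, S S 0}. Rewrite as A4 → β A4' and A4' → α A4' | ε.

S → 3 3 S' | 3 S 0 S' | 0 S 3 S' | 0 A1 S'; A1 → 0 0 | S A4 1 | 0 1 3; A4 → 0 A4' | A1 3 S A4' | A1 0 A4' | S S 0 A4'; S' → 0 A1 S' | ε; A4' → 1 1 A4' | 3 0 A4' | ε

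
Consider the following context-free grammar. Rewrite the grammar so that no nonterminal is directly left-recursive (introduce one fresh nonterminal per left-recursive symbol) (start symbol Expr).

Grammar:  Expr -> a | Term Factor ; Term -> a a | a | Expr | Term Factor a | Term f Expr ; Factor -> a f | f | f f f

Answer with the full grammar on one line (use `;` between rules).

Expr -> a | Term Factor; Term -> a a Term1 | a Term1 | Expr Term1; Factor -> a f | f | f f f; Term1 -> Factor a Term1 | f Expr Term1 | ε

Directly left-recursive nonterminal: Term.
For Term: α = {Factor a, f Expr}, β = {a a, a, Expr}. Rewrite as Term → β Term1 and Term1 → α Term1 | ε.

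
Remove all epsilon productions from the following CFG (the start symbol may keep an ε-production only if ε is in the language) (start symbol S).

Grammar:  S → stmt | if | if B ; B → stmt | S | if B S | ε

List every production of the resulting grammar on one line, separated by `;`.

S → stmt | if | if B; B → stmt | S | if B S | if S

Nullable nonterminals: {B}.
ε ∉ L(G), so no ε-production is kept.
For each production, add variants omitting each subset of nullable occurrences: B → if B S gives if B S | if S.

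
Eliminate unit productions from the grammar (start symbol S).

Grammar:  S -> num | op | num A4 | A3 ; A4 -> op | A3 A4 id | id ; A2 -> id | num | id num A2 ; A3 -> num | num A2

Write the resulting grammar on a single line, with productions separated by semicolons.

Unit pairs: S ⇒* {A3}.
Replace each nonterminal's rules with the union of the non-unit rules of every nonterminal it unit-derives.

S -> num | op | num A4 | num A2; A4 -> op | A3 A4 id | id; A2 -> id | num | id num A2; A3 -> num | num A2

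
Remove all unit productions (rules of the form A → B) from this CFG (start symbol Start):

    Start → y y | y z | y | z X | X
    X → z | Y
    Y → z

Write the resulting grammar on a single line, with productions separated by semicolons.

Start → y y | y z | y | z X | z; X → z; Y → z

Unit pairs: Start ⇒* {X, Y}; X ⇒* {Y}.
Replace each nonterminal's rules with the union of the non-unit rules of every nonterminal it unit-derives.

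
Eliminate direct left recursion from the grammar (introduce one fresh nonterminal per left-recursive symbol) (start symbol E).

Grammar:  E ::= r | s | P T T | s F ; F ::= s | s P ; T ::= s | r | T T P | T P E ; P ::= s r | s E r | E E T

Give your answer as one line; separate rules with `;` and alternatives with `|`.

E ::= r | s | P T T | s F; F ::= s | s P; T ::= s T' | r T'; P ::= s r | s E r | E E T; T' ::= T P T' | P E T' | ε

T is directly left-recursive.
For T: α = {T P, P E}, β = {s, r}. Rewrite as T → β T' and T' → α T' | ε.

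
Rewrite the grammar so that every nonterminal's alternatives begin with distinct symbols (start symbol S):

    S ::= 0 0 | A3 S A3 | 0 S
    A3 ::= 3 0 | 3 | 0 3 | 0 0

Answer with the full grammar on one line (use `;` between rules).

S has alternatives sharing prefix '0': factor to S → 0 S' with S' → 0 | S.
A3 has alternatives sharing prefix '3': factor to A3 → 3 A3' with A3' → 0 | ε.
A3 has alternatives sharing prefix '0': factor to A3 → 0 A3'' with A3'' → 3 | 0.

S ::= A3 S A3 | 0 S'; A3 ::= 3 A3' | 0 A3''; S' ::= 0 | S; A3' ::= 0 | ε; A3'' ::= 3 | 0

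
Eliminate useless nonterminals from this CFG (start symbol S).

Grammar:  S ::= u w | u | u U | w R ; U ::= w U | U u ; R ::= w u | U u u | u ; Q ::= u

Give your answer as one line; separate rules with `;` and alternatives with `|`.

Generating nonterminals: {Q, R, S}.
Reachable from S after that: {R, S}.
Removed useless symbols: {Q, U} and every production mentioning them.

S ::= u w | u | w R; R ::= w u | u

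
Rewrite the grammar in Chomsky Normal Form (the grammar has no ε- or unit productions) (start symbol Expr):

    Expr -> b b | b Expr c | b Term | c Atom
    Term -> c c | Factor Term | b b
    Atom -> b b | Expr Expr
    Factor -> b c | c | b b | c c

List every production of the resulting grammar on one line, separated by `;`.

Expr -> X1 X1 | X1 Y1 | X1 Term | X2 Atom; Term -> X2 X2 | Factor Term | X1 X1; Atom -> X1 X1 | Expr Expr; Factor -> X1 X2 | c | X1 X1 | X2 X2; X1 -> b; X2 -> c; Y1 -> Expr X2

Introduce a nonterminal for each terminal appearing in a rule of length ≥ 2: X1 → b, X2 → c.
Binarize each right-hand side of length ≥ 3 by chaining fresh nonterminals (Y1, Y2, …): affected rules were Expr → X1 Expr X2.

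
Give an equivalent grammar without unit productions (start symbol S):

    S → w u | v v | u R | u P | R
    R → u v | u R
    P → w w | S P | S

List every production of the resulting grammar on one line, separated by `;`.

S → w u | v v | u R | u P | u v; R → u v | u R; P → w u | v v | u R | u P | w w | S P | u v

Unit pairs: P ⇒* {R, S}; S ⇒* {R}.
For every A with A ⇒* B via unit rules, add B's non-unit alternatives to A; then delete every rule of the form X → Y.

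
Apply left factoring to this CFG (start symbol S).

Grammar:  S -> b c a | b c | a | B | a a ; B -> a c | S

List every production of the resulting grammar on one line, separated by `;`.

S -> B | b c S' | a S''; B -> a c | S; S' -> a | ε; S'' -> ε | a

S has alternatives sharing prefix 'b c': factor to S → b c S' with S' → a | ε.
S has alternatives sharing prefix 'a': factor to S → a S'' with S'' → ε | a.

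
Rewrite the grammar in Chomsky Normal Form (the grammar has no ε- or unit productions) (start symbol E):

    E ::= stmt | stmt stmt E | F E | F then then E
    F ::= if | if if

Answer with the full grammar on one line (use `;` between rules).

E ::= stmt | X1 Y1 | F E | F Y2; F ::= if | X3 X3; X1 ::= stmt; X2 ::= then; X3 ::= if; Y1 ::= X1 E; Y2 ::= X2 Y3; Y3 ::= X2 E

Introduce a nonterminal for each terminal appearing in a rule of length ≥ 2: X1 → stmt, X2 → then, X3 → if.
Binarize each right-hand side of length ≥ 3 by chaining fresh nonterminals (Y1, Y2, …): affected rules were E → X1 X1 E; E → F X2 X2 E.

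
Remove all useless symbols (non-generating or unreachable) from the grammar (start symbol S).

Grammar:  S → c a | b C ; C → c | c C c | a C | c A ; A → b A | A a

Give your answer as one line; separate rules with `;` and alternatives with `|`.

S → c a | b C; C → c | c C c | a C

Generating nonterminals: {C, S}.
Reachable from S after that: {C, S}.
Removed useless symbols: {A} and every production mentioning them.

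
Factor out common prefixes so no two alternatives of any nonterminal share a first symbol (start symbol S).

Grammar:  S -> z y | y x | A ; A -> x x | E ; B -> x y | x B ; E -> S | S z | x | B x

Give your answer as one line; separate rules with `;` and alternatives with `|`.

S -> z y | y x | A; A -> x x | E; B -> x B'; E -> x | B x | S E'; B' -> y | B; E' -> ε | z

B has alternatives sharing prefix 'x': factor to B → x B' with B' → y | B.
E has alternatives sharing prefix 'S': factor to E → S E' with E' → ε | z.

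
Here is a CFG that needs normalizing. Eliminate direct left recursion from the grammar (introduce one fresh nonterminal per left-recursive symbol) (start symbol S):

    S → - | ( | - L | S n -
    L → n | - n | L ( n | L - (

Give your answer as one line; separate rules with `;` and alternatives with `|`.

S → - S' | ( S' | - L S'; L → n L' | - n L'; S' → n - S' | ε; L' → ( n L' | - ( L' | ε

Left recursion appears on S, L.
For S: α = {n -}, β = {-, (, - L}. Rewrite as S → β S' and S' → α S' | ε.
For L: α = {( n, - (}, β = {n, - n}. Rewrite as L → β L' and L' → α L' | ε.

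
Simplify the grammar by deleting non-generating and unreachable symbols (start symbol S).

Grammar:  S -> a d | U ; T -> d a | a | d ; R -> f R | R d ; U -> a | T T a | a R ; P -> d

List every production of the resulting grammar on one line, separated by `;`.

S -> a d | U; T -> d a | a | d; U -> a | T T a

Generating nonterminals: {P, S, T, U}.
Reachable from S after that: {S, T, U}.
Removed useless symbols: {P, R} and every production mentioning them.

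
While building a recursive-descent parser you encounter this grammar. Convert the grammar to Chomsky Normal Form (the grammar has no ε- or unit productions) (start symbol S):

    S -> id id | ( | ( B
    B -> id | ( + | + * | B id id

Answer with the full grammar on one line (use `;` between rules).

Introduce a nonterminal for each terminal appearing in a rule of length ≥ 2: X1 → id, X2 → (, X3 → +, X4 → *.
Binarize each right-hand side of length ≥ 3 by chaining fresh nonterminals (Y1, Y2, …): affected rules were B → B X1 X1.

S -> X1 X1 | ( | X2 B; B -> id | X2 X3 | X3 X4 | B Y1; X1 -> id; X2 -> (; X3 -> +; X4 -> *; Y1 -> X1 X1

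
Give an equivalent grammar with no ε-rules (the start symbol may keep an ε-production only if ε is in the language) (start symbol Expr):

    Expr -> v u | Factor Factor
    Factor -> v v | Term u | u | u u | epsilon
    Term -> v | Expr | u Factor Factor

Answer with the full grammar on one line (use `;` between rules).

Expr -> v u | Factor Factor | Factor | epsilon; Factor -> v v | Term u | u | u u; Term -> v | Expr | u Factor Factor | u Factor | u

Nullable nonterminals: {Expr, Factor, Term}.
ε ∈ L(G) since Expr is nullable, so keep Expr → ε.
For each production, add variants omitting each subset of nullable occurrences: Expr → Factor Factor gives Factor Factor | Factor. Factor → Term u gives Term u | u. Term → u Factor Factor gives u Factor Factor | u Factor | u.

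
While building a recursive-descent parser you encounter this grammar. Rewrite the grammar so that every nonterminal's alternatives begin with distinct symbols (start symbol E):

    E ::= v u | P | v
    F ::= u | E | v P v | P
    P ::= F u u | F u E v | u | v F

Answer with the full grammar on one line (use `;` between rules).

E ::= P | v E'; F ::= u | E | v P v | P; P ::= u | v F | F u P'; E' ::= u | ε; P' ::= u | E v

E has alternatives sharing prefix 'v': factor to E → v E' with E' → u | ε.
P has alternatives sharing prefix 'F u': factor to P → F u P' with P' → u | E v.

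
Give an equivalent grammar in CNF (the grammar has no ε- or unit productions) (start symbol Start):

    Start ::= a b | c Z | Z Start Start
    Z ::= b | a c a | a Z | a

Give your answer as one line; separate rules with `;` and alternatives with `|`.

Start ::= X1 X2 | X3 Z | Z Y1; Z ::= b | X1 Y2 | X1 Z | a; X1 ::= a; X2 ::= b; X3 ::= c; Y1 ::= Start Start; Y2 ::= X3 X1

Introduce a nonterminal for each terminal appearing in a rule of length ≥ 2: X1 → a, X2 → b, X3 → c.
Binarize each right-hand side of length ≥ 3 by chaining fresh nonterminals (Y1, Y2, …): affected rules were Start → Z Start Start; Z → X1 X3 X1.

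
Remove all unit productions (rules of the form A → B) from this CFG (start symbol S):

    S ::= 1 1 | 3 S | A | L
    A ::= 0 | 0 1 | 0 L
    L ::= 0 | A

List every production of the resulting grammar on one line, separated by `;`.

S ::= 0 | 1 1 | 3 S | 0 1 | 0 L; A ::= 0 | 0 1 | 0 L; L ::= 0 | 0 1 | 0 L

Unit pairs: L ⇒* {A}; S ⇒* {A, L}.
Replace each nonterminal's rules with the union of the non-unit rules of every nonterminal it unit-derives.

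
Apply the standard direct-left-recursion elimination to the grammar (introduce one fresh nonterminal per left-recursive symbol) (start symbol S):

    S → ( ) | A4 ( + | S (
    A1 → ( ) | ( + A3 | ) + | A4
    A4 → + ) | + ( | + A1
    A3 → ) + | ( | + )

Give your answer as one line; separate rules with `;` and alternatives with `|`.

S → ( ) S' | A4 ( + S'; A1 → ( ) | ( + A3 | ) + | A4; A4 → + ) | + ( | + A1; A3 → ) + | ( | + ); S' → ( S' | eps

S is directly left-recursive.
For S: α = {(}, β = {( ), A4 ( +}. Rewrite as S → β S' and S' → α S' | ε.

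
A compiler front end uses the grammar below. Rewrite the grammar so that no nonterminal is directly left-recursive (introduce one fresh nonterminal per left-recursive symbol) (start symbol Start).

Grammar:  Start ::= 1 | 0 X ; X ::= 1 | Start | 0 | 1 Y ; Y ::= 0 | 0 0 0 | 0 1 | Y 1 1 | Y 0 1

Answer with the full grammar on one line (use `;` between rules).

Start ::= 1 | 0 X; X ::= 1 | Start | 0 | 1 Y; Y ::= 0 Y1 | 0 0 0 Y1 | 0 1 Y1; Y1 ::= 1 1 Y1 | 0 1 Y1 | ε

Left recursion appears on Y.
For Y: α = {1 1, 0 1}, β = {0, 0 0 0, 0 1}. Rewrite as Y → β Y1 and Y1 → α Y1 | ε.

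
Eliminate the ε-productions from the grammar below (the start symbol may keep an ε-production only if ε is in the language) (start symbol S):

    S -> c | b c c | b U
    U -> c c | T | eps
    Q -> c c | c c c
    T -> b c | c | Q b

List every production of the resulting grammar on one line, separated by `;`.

S -> c | b c c | b U | b; U -> c c | T; Q -> c c | c c c; T -> b c | c | Q b

Nullable set = {U}.
ε ∉ L(G), so no ε-production is kept.
Expand every rule over subsets of its nullable positions: S → b U gives b U | b.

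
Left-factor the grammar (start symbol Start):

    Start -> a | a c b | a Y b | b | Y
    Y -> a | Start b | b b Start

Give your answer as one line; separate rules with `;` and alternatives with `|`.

Start -> b | Y | a Start1; Y -> a | Start b | b b Start; Start1 -> ε | c b | Y b

Start has alternatives sharing prefix 'a': factor to Start → a Start1 with Start1 → ε | c b | Y b.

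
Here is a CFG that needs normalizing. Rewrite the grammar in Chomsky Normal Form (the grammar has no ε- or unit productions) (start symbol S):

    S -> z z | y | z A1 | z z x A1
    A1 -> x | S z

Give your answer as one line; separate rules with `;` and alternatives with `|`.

S -> X1 X1 | y | X1 A1 | X1 Y1; A1 -> x | S X1; X1 -> z; X2 -> x; Y1 -> X1 Y2; Y2 -> X2 A1

Introduce a nonterminal for each terminal appearing in a rule of length ≥ 2: X1 → z, X2 → x.
Binarize each right-hand side of length ≥ 3 by chaining fresh nonterminals (Y1, Y2, …): affected rules were S → X1 X1 X2 A1.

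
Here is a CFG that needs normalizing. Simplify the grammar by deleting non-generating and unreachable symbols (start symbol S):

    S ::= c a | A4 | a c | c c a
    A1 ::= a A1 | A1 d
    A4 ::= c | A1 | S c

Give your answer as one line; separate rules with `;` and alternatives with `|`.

Generating nonterminals: {A4, S}.
Reachable from S after that: {A4, S}.
Removed useless symbols: {A1} and every production mentioning them.

S ::= c a | A4 | a c | c c a; A4 ::= c | S c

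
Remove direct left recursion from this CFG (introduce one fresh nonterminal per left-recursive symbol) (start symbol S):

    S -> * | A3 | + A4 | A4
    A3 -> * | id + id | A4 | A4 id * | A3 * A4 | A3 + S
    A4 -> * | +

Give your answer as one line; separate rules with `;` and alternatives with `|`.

Directly left-recursive nonterminal: A3.
For A3: α = {* A4, + S}, β = {*, id + id, A4, A4 id *}. Rewrite as A3 → β A3' and A3' → α A3' | ε.

S -> * | A3 | + A4 | A4; A3 -> * A3' | id + id A3' | A4 A3' | A4 id * A3'; A4 -> * | +; A3' -> * A4 A3' | + S A3' | epsilon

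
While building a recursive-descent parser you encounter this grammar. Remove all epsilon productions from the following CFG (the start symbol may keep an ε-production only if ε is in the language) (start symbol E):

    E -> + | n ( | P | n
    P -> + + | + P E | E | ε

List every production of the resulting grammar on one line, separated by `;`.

E -> + | n ( | P | n | ε; P -> + + | + P E | + P | + E | + | E

Nullable nonterminals: {E, P}.
ε ∈ L(G) since E is nullable, so keep E → ε.
For each production, add variants omitting each subset of nullable occurrences: P → + P E gives + P E | + P | + E | +.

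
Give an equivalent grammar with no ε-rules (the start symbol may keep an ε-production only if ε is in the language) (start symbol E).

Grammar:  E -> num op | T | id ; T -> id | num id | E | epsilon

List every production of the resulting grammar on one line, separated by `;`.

E -> num op | T | id | ε; T -> id | num id | E

Nullable set = {E, T}.
ε ∈ L(G) since E is nullable, so keep E → ε.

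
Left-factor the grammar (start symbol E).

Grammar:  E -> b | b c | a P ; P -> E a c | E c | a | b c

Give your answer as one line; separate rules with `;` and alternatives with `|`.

E has alternatives sharing prefix 'b': factor to E → b E' with E' → ε | c.
P has alternatives sharing prefix 'E': factor to P → E P' with P' → a c | c.

E -> a P | b E'; P -> a | b c | E P'; E' -> ε | c; P' -> a c | c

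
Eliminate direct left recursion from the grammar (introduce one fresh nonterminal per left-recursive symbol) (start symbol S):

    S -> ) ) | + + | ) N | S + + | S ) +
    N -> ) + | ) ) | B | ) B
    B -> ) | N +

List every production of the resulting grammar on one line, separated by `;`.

S is directly left-recursive.
For S: α = {+ +, ) +}, β = {) ), + +, ) N}. Rewrite as S → β S' and S' → α S' | ε.

S -> ) ) S' | + + S' | ) N S'; N -> ) + | ) ) | B | ) B; B -> ) | N +; S' -> + + S' | ) + S' | ε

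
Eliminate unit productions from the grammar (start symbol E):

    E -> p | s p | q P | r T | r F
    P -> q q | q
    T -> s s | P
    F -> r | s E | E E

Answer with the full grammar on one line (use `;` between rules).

Unit pairs: T ⇒* {P}.
Replace each nonterminal's rules with the union of the non-unit rules of every nonterminal it unit-derives.

E -> p | s p | q P | r T | r F; P -> q q | q; T -> q q | q | s s; F -> r | s E | E E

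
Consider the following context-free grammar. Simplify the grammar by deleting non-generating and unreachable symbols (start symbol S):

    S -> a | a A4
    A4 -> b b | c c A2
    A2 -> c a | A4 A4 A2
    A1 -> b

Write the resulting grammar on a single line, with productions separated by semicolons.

Generating nonterminals: {A1, A2, A4, S}.
Reachable from S after that: {A2, A4, S}.
Removed useless symbols: {A1} and every production mentioning them.

S -> a | a A4; A4 -> b b | c c A2; A2 -> c a | A4 A4 A2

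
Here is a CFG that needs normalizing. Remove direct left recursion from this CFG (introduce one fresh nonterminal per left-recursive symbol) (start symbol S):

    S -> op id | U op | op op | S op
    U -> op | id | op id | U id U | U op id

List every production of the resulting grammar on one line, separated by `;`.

Directly left-recursive nonterminals: S, U.
For S: α = {op}, β = {op id, U op, op op}. Rewrite as S → β S' and S' → α S' | ε.
For U: α = {id U, op id}, β = {op, id, op id}. Rewrite as U → β U' and U' → α U' | ε.

S -> op id S' | U op S' | op op S'; U -> op U' | id U' | op id U'; S' -> op S' | ε; U' -> id U U' | op id U' | ε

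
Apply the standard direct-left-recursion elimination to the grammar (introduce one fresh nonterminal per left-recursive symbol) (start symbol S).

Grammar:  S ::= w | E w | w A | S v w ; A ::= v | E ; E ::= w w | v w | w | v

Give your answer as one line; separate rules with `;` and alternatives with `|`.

Left recursion appears on S.
For S: α = {v w}, β = {w, E w, w A}. Rewrite as S → β S' and S' → α S' | ε.

S ::= w S' | E w S' | w A S'; A ::= v | E; E ::= w w | v w | w | v; S' ::= v w S' | eps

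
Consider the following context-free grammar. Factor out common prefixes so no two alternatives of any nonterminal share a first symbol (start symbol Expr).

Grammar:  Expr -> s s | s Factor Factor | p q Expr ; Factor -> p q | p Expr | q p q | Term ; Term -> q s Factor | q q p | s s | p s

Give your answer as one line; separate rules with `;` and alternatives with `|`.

Expr has alternatives sharing prefix 's': factor to Expr → s Expr1 with Expr1 → s | Factor Factor.
Factor has alternatives sharing prefix 'p': factor to Factor → p Factor1 with Factor1 → q | Expr.
Term has alternatives sharing prefix 'q': factor to Term → q Term1 with Term1 → s Factor | q p.

Expr -> p q Expr | s Expr1; Factor -> q p q | Term | p Factor1; Term -> s s | p s | q Term1; Expr1 -> s | Factor Factor; Factor1 -> q | Expr; Term1 -> s Factor | q p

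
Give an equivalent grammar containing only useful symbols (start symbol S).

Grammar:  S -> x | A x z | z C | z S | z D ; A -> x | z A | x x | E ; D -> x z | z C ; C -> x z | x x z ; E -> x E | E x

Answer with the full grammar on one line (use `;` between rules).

S -> x | A x z | z C | z S | z D; A -> x | z A | x x; D -> x z | z C; C -> x z | x x z

Generating nonterminals: {A, C, D, S}.
Reachable from S after that: {A, C, D, S}.
Removed useless symbols: {E} and every production mentioning them.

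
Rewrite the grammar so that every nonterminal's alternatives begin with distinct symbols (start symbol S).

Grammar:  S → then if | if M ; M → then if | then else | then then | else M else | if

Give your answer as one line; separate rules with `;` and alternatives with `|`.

S → then if | if M; M → else M else | if | then M'; M' → if | else | then

M has alternatives sharing prefix 'then': factor to M → then M' with M' → if | else | then.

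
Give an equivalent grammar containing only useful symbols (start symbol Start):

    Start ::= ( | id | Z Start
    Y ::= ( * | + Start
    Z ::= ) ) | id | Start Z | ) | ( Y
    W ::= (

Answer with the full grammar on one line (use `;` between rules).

Start ::= ( | id | Z Start; Y ::= ( * | + Start; Z ::= ) ) | id | Start Z | ) | ( Y

Generating nonterminals: {Start, W, Y, Z}.
Reachable from Start after that: {Start, Y, Z}.
Removed useless symbols: {W} and every production mentioning them.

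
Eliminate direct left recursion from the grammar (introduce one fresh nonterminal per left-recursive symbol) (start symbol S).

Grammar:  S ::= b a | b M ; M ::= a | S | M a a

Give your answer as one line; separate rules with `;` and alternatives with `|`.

Directly left-recursive nonterminal: M.
For M: α = {a a}, β = {a, S}. Rewrite as M → β M' and M' → α M' | ε.

S ::= b a | b M; M ::= a M' | S M'; M' ::= a a M' | ε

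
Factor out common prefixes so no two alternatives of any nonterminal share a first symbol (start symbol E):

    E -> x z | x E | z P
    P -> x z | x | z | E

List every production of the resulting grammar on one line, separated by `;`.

E -> z P | x E'; P -> z | E | x P'; E' -> z | E; P' -> z | ε

E has alternatives sharing prefix 'x': factor to E → x E' with E' → z | E.
P has alternatives sharing prefix 'x': factor to P → x P' with P' → z | ε.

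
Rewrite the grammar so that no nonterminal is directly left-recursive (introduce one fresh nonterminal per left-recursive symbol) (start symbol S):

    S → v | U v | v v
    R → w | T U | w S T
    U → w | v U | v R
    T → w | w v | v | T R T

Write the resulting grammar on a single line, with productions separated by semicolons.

S → v | U v | v v; R → w | T U | w S T; U → w | v U | v R; T → w T' | w v T' | v T'; T' → R T T' | eps

T is directly left-recursive.
For T: α = {R T}, β = {w, w v, v}. Rewrite as T → β T' and T' → α T' | ε.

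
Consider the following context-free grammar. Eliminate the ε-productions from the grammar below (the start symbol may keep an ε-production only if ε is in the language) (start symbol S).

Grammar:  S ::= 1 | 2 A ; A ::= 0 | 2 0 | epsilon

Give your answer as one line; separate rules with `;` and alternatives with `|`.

S ::= 1 | 2 A | 2; A ::= 0 | 2 0

The nullable symbols are {A}.
ε ∉ L(G), so no ε-production is kept.
For each production, add variants omitting each subset of nullable occurrences: S → 2 A gives 2 A | 2.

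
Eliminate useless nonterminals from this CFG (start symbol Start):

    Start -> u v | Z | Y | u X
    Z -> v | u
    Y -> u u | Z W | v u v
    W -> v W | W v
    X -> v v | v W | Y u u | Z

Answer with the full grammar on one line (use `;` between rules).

Start -> u v | Z | Y | u X; Z -> v | u; Y -> u u | v u v; X -> v v | Y u u | Z

Generating nonterminals: {Start, X, Y, Z}.
Reachable from Start after that: {Start, X, Y, Z}.
Removed useless symbols: {W} and every production mentioning them.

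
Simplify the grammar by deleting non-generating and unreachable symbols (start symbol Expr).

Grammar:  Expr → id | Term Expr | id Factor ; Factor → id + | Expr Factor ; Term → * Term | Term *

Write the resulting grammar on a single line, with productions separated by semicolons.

Expr → id | id Factor; Factor → id + | Expr Factor

Generating nonterminals: {Expr, Factor}.
Reachable from Expr after that: {Expr, Factor}.
Removed useless symbols: {Term} and every production mentioning them.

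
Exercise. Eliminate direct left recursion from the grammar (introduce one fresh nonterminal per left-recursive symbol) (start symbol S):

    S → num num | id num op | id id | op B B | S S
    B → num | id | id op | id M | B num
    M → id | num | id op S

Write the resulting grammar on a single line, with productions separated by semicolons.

S, B are directly left-recursive.
For S: α = {S}, β = {num num, id num op, id id, op B B}. Rewrite as S → β S' and S' → α S' | ε.
For B: α = {num}, β = {num, id, id op, id M}. Rewrite as B → β B' and B' → α B' | ε.

S → num num S' | id num op S' | id id S' | op B B S'; B → num B' | id B' | id op B' | id M B'; M → id | num | id op S; S' → S S' | epsilon; B' → num B' | epsilon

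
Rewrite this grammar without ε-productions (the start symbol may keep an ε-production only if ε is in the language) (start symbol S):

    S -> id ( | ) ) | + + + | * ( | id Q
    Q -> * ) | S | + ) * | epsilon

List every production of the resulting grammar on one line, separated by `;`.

Nullable set = {Q}.
ε ∉ L(G), so no ε-production is kept.
For each production, add variants omitting each subset of nullable occurrences: S → id Q gives id Q | id.

S -> id ( | ) ) | + + + | * ( | id Q | id; Q -> * ) | S | + ) *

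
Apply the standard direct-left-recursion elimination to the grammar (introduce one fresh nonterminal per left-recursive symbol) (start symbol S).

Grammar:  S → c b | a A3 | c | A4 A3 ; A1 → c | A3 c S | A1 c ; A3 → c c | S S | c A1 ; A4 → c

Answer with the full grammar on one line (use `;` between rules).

S → c b | a A3 | c | A4 A3; A1 → c A1' | A3 c S A1'; A3 → c c | S S | c A1; A4 → c; A1' → c A1' | epsilon

A1 is directly left-recursive.
For A1: α = {c}, β = {c, A3 c S}. Rewrite as A1 → β A1' and A1' → α A1' | ε.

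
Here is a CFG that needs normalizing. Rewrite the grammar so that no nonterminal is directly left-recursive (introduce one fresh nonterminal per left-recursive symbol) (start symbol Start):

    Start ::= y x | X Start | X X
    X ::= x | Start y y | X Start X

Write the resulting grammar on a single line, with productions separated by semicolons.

Left recursion appears on X.
For X: α = {Start X}, β = {x, Start y y}. Rewrite as X → β X1 and X1 → α X1 | ε.

Start ::= y x | X Start | X X; X ::= x X1 | Start y y X1; X1 ::= Start X X1 | ε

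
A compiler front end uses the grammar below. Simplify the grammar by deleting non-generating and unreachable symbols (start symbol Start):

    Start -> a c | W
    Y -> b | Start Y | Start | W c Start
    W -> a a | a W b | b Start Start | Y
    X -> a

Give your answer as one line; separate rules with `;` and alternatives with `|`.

Start -> a c | W; Y -> b | Start Y | Start | W c Start; W -> a a | a W b | b Start Start | Y

Generating nonterminals: {Start, W, X, Y}.
Reachable from Start after that: {Start, W, Y}.
Removed useless symbols: {X} and every production mentioning them.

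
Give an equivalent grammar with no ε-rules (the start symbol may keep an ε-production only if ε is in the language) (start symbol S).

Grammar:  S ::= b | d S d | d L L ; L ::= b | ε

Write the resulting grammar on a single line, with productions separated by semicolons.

S ::= b | d S d | d L L | d L | d; L ::= b

The nullable symbols are {L}.
ε ∉ L(G), so no ε-production is kept.
For each production, add variants omitting each subset of nullable occurrences: S → d L L gives d L L | d L | d.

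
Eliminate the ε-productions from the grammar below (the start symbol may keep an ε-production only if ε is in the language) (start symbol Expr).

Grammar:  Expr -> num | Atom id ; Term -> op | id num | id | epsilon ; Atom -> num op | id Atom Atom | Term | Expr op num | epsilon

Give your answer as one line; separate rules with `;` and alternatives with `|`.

Expr -> num | Atom id | id; Term -> op | id num | id; Atom -> num op | id Atom Atom | id Atom | id | Term | Expr op num

Nullable set = {Atom, Term}.
ε ∉ L(G), so no ε-production is kept.
For each production, add variants omitting each subset of nullable occurrences: Expr → Atom id gives Atom id | id. Atom → id Atom Atom gives id Atom Atom | id Atom | id.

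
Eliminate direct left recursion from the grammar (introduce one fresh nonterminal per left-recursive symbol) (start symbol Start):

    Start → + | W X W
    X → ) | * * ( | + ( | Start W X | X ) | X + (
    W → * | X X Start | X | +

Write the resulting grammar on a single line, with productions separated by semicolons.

Directly left-recursive nonterminal: X.
For X: α = {), + (}, β = {), * * (, + (, Start W X}. Rewrite as X → β X1 and X1 → α X1 | ε.

Start → + | W X W; X → ) X1 | * * ( X1 | + ( X1 | Start W X X1; W → * | X X Start | X | +; X1 → ) X1 | + ( X1 | ε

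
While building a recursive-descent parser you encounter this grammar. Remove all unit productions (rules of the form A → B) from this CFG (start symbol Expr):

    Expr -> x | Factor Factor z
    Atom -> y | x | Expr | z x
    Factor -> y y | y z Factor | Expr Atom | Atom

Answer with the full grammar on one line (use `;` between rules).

Expr -> x | Factor Factor z; Atom -> y | x | z x | Factor Factor z; Factor -> y | x | z x | y y | y z Factor | Expr Atom | Factor Factor z

Unit pairs: Atom ⇒* {Expr}; Factor ⇒* {Atom, Expr}.
Replace each nonterminal's rules with the union of the non-unit rules of every nonterminal it unit-derives.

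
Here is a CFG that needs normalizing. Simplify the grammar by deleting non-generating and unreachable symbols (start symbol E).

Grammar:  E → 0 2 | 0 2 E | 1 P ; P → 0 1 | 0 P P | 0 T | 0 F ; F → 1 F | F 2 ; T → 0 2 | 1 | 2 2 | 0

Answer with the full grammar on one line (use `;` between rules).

E → 0 2 | 0 2 E | 1 P; P → 0 1 | 0 P P | 0 T; T → 0 2 | 1 | 2 2 | 0

Generating nonterminals: {E, P, T}.
Reachable from E after that: {E, P, T}.
Removed useless symbols: {F} and every production mentioning them.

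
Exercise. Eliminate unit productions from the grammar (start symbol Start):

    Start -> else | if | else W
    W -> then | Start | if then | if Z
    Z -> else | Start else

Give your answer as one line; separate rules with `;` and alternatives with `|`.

Unit pairs: W ⇒* {Start}.
For every A with A ⇒* B via unit rules, add B's non-unit alternatives to A; then delete every rule of the form X → Y.

Start -> else | if | else W; W -> else | if | else W | then | if then | if Z; Z -> else | Start else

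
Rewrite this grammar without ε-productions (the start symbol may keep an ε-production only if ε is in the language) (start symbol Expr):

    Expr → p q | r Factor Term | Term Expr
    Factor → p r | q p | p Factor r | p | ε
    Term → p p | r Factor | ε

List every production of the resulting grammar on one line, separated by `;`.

Expr → p q | r Factor Term | r Factor | r Term | r | Term Expr; Factor → p r | q p | p Factor r | p; Term → p p | r Factor | r

Nullable nonterminals: {Factor, Term}.
ε ∉ L(G), so no ε-production is kept.
For each production, add variants omitting each subset of nullable occurrences: Expr → r Factor Term gives r Factor Term | r Factor | r Term | r. Term → r Factor gives r Factor | r.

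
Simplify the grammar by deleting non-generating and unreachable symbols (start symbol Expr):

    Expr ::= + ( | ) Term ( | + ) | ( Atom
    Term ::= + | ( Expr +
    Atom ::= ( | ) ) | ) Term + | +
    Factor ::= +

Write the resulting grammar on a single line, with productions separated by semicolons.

Generating nonterminals: {Atom, Expr, Factor, Term}.
Reachable from Expr after that: {Atom, Expr, Term}.
Removed useless symbols: {Factor} and every production mentioning them.

Expr ::= + ( | ) Term ( | + ) | ( Atom; Term ::= + | ( Expr +; Atom ::= ( | ) ) | ) Term + | +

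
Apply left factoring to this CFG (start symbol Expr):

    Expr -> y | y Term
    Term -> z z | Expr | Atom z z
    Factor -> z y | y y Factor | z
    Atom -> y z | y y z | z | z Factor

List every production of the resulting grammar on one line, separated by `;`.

Expr has alternatives sharing prefix 'y': factor to Expr → y Expr1 with Expr1 → ε | Term.
Factor has alternatives sharing prefix 'z': factor to Factor → z Factor1 with Factor1 → y | ε.
Atom has alternatives sharing prefix 'y': factor to Atom → y Atom1 with Atom1 → z | y z.
Atom has alternatives sharing prefix 'z': factor to Atom → z Atom2 with Atom2 → ε | Factor.

Expr -> y Expr1; Term -> z z | Expr | Atom z z; Factor -> y y Factor | z Factor1; Atom -> y Atom1 | z Atom2; Expr1 -> ε | Term; Factor1 -> y | ε; Atom1 -> z | y z; Atom2 -> ε | Factor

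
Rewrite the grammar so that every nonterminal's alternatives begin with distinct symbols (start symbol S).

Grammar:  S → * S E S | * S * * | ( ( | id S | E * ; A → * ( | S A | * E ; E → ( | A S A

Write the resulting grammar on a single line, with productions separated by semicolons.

S has alternatives sharing prefix '* S': factor to S → * S S' with S' → E S | * *.
A has alternatives sharing prefix '*': factor to A → * A' with A' → ( | E.

S → ( ( | id S | E * | * S S'; A → S A | * A'; E → ( | A S A; S' → E S | * *; A' → ( | E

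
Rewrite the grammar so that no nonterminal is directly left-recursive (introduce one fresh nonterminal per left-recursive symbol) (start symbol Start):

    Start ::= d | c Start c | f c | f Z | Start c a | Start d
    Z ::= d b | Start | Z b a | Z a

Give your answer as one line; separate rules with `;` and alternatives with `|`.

Start, Z are directly left-recursive.
For Start: α = {c a, d}, β = {d, c Start c, f c, f Z}. Rewrite as Start → β Start1 and Start1 → α Start1 | ε.
For Z: α = {b a, a}, β = {d b, Start}. Rewrite as Z → β Z1 and Z1 → α Z1 | ε.

Start ::= d Start1 | c Start c Start1 | f c Start1 | f Z Start1; Z ::= d b Z1 | Start Z1; Start1 ::= c a Start1 | d Start1 | ε; Z1 ::= b a Z1 | a Z1 | ε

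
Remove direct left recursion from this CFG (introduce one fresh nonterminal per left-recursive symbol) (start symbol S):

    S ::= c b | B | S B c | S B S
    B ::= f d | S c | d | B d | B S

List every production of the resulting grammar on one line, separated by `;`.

S, B are directly left-recursive.
For S: α = {B c, B S}, β = {c b, B}. Rewrite as S → β S' and S' → α S' | ε.
For B: α = {d, S}, β = {f d, S c, d}. Rewrite as B → β B' and B' → α B' | ε.

S ::= c b S' | B S'; B ::= f d B' | S c B' | d B'; S' ::= B c S' | B S S' | ε; B' ::= d B' | S B' | ε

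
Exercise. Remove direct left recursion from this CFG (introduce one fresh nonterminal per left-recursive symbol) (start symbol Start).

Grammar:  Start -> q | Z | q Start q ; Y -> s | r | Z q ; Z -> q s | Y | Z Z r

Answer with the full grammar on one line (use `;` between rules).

Z is directly left-recursive.
For Z: α = {Z r}, β = {q s, Y}. Rewrite as Z → β Z1 and Z1 → α Z1 | ε.

Start -> q | Z | q Start q; Y -> s | r | Z q; Z -> q s Z1 | Y Z1; Z1 -> Z r Z1 | ε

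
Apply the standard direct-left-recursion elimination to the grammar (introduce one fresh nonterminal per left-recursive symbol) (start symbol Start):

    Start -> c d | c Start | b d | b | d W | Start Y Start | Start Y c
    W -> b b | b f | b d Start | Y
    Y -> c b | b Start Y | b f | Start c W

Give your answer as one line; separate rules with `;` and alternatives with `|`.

Start -> c d Start1 | c Start Start1 | b d Start1 | b Start1 | d W Start1; W -> b b | b f | b d Start | Y; Y -> c b | b Start Y | b f | Start c W; Start1 -> Y Start Start1 | Y c Start1 | ε

Left recursion appears on Start.
For Start: α = {Y Start, Y c}, β = {c d, c Start, b d, b, d W}. Rewrite as Start → β Start1 and Start1 → α Start1 | ε.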